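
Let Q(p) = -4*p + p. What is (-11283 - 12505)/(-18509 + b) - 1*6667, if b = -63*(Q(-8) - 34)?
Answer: -6272395/941 ≈ -6665.7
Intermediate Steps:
Q(p) = -3*p
b = 630 (b = -63*(-3*(-8) - 34) = -63*(24 - 34) = -63*(-10) = 630)
(-11283 - 12505)/(-18509 + b) - 1*6667 = (-11283 - 12505)/(-18509 + 630) - 1*6667 = -23788/(-17879) - 6667 = -23788*(-1/17879) - 6667 = 1252/941 - 6667 = -6272395/941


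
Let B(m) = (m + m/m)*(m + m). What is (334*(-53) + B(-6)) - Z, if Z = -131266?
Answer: 113624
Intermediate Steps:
B(m) = 2*m*(1 + m) (B(m) = (m + 1)*(2*m) = (1 + m)*(2*m) = 2*m*(1 + m))
(334*(-53) + B(-6)) - Z = (334*(-53) + 2*(-6)*(1 - 6)) - 1*(-131266) = (-17702 + 2*(-6)*(-5)) + 131266 = (-17702 + 60) + 131266 = -17642 + 131266 = 113624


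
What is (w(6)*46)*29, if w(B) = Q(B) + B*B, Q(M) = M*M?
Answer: 96048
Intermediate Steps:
Q(M) = M²
w(B) = 2*B² (w(B) = B² + B*B = B² + B² = 2*B²)
(w(6)*46)*29 = ((2*6²)*46)*29 = ((2*36)*46)*29 = (72*46)*29 = 3312*29 = 96048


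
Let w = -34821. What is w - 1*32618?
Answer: -67439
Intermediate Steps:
w - 1*32618 = -34821 - 1*32618 = -34821 - 32618 = -67439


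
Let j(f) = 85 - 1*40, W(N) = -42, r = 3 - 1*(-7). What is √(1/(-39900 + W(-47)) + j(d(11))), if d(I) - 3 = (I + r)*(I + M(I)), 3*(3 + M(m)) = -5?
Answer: √7976812382/13314 ≈ 6.7082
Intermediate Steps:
M(m) = -14/3 (M(m) = -3 + (⅓)*(-5) = -3 - 5/3 = -14/3)
r = 10 (r = 3 + 7 = 10)
d(I) = 3 + (10 + I)*(-14/3 + I) (d(I) = 3 + (I + 10)*(I - 14/3) = 3 + (10 + I)*(-14/3 + I))
j(f) = 45 (j(f) = 85 - 40 = 45)
√(1/(-39900 + W(-47)) + j(d(11))) = √(1/(-39900 - 42) + 45) = √(1/(-39942) + 45) = √(-1/39942 + 45) = √(1797389/39942) = √7976812382/13314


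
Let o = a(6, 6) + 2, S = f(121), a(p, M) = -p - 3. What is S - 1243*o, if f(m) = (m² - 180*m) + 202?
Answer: 1764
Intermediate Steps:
a(p, M) = -3 - p
f(m) = 202 + m² - 180*m
S = -6937 (S = 202 + 121² - 180*121 = 202 + 14641 - 21780 = -6937)
o = -7 (o = (-3 - 1*6) + 2 = (-3 - 6) + 2 = -9 + 2 = -7)
S - 1243*o = -6937 - 1243*(-7) = -6937 - 1*(-8701) = -6937 + 8701 = 1764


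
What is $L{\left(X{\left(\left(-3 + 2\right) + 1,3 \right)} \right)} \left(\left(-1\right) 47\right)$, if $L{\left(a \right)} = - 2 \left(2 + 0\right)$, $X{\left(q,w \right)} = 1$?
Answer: $188$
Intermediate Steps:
$L{\left(a \right)} = -4$ ($L{\left(a \right)} = \left(-2\right) 2 = -4$)
$L{\left(X{\left(\left(-3 + 2\right) + 1,3 \right)} \right)} \left(\left(-1\right) 47\right) = - 4 \left(\left(-1\right) 47\right) = \left(-4\right) \left(-47\right) = 188$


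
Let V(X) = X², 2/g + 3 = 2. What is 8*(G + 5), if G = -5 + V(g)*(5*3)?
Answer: 480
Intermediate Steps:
g = -2 (g = 2/(-3 + 2) = 2/(-1) = 2*(-1) = -2)
G = 55 (G = -5 + (-2)²*(5*3) = -5 + 4*15 = -5 + 60 = 55)
8*(G + 5) = 8*(55 + 5) = 8*60 = 480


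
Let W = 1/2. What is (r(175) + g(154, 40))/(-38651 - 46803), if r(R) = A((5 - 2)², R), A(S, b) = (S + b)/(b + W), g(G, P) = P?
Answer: -7204/14997177 ≈ -0.00048036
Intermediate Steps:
W = ½ ≈ 0.50000
A(S, b) = (S + b)/(½ + b) (A(S, b) = (S + b)/(b + ½) = (S + b)/(½ + b))
r(R) = 2*(9 + R)/(1 + 2*R) (r(R) = 2*((5 - 2)² + R)/(1 + 2*R) = 2*(3² + R)/(1 + 2*R) = 2*(9 + R)/(1 + 2*R))
(r(175) + g(154, 40))/(-38651 - 46803) = (2*(9 + 175)/(1 + 2*175) + 40)/(-38651 - 46803) = (2*184/(1 + 350) + 40)/(-85454) = (2*184/351 + 40)*(-1/85454) = (2*(1/351)*184 + 40)*(-1/85454) = (368/351 + 40)*(-1/85454) = (14408/351)*(-1/85454) = -7204/14997177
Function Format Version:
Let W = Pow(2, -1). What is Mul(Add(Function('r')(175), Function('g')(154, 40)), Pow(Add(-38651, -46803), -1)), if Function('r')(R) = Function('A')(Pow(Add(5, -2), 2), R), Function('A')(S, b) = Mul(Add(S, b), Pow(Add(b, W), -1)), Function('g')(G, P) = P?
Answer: Rational(-7204, 14997177) ≈ -0.00048036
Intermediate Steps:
W = Rational(1, 2) ≈ 0.50000
Function('A')(S, b) = Mul(Pow(Add(Rational(1, 2), b), -1), Add(S, b)) (Function('A')(S, b) = Mul(Add(S, b), Pow(Add(b, Rational(1, 2)), -1)) = Mul(Add(S, b), Pow(Add(Rational(1, 2), b), -1)) = Mul(Pow(Add(Rational(1, 2), b), -1), Add(S, b)))
Function('r')(R) = Mul(2, Pow(Add(1, Mul(2, R)), -1), Add(9, R)) (Function('r')(R) = Mul(2, Pow(Add(1, Mul(2, R)), -1), Add(Pow(Add(5, -2), 2), R)) = Mul(2, Pow(Add(1, Mul(2, R)), -1), Add(Pow(3, 2), R)) = Mul(2, Pow(Add(1, Mul(2, R)), -1), Add(9, R)))
Mul(Add(Function('r')(175), Function('g')(154, 40)), Pow(Add(-38651, -46803), -1)) = Mul(Add(Mul(2, Pow(Add(1, Mul(2, 175)), -1), Add(9, 175)), 40), Pow(Add(-38651, -46803), -1)) = Mul(Add(Mul(2, Pow(Add(1, 350), -1), 184), 40), Pow(-85454, -1)) = Mul(Add(Mul(2, Pow(351, -1), 184), 40), Rational(-1, 85454)) = Mul(Add(Mul(2, Rational(1, 351), 184), 40), Rational(-1, 85454)) = Mul(Add(Rational(368, 351), 40), Rational(-1, 85454)) = Mul(Rational(14408, 351), Rational(-1, 85454)) = Rational(-7204, 14997177)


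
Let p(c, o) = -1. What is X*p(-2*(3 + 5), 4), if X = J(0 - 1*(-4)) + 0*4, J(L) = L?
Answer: -4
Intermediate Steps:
X = 4 (X = (0 - 1*(-4)) + 0*4 = (0 + 4) + 0 = 4 + 0 = 4)
X*p(-2*(3 + 5), 4) = 4*(-1) = -4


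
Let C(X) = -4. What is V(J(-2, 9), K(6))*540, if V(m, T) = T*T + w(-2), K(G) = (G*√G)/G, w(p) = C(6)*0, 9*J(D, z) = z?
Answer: 3240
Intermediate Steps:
J(D, z) = z/9
w(p) = 0 (w(p) = -4*0 = 0)
K(G) = √G (K(G) = G^(3/2)/G = √G)
V(m, T) = T² (V(m, T) = T*T + 0 = T² + 0 = T²)
V(J(-2, 9), K(6))*540 = (√6)²*540 = 6*540 = 3240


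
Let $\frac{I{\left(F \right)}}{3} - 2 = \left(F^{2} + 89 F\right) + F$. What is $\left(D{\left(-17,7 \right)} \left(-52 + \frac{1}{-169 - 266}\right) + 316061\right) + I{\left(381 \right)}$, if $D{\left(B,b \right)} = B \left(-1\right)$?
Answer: $\frac{371288143}{435} \approx 8.5354 \cdot 10^{5}$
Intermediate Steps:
$D{\left(B,b \right)} = - B$
$I{\left(F \right)} = 6 + 3 F^{2} + 270 F$ ($I{\left(F \right)} = 6 + 3 \left(\left(F^{2} + 89 F\right) + F\right) = 6 + 3 \left(F^{2} + 90 F\right) = 6 + \left(3 F^{2} + 270 F\right) = 6 + 3 F^{2} + 270 F$)
$\left(D{\left(-17,7 \right)} \left(-52 + \frac{1}{-169 - 266}\right) + 316061\right) + I{\left(381 \right)} = \left(\left(-1\right) \left(-17\right) \left(-52 + \frac{1}{-169 - 266}\right) + 316061\right) + \left(6 + 3 \cdot 381^{2} + 270 \cdot 381\right) = \left(17 \left(-52 + \frac{1}{-435}\right) + 316061\right) + \left(6 + 3 \cdot 145161 + 102870\right) = \left(17 \left(-52 - \frac{1}{435}\right) + 316061\right) + \left(6 + 435483 + 102870\right) = \left(17 \left(- \frac{22621}{435}\right) + 316061\right) + 538359 = \left(- \frac{384557}{435} + 316061\right) + 538359 = \frac{137101978}{435} + 538359 = \frac{371288143}{435}$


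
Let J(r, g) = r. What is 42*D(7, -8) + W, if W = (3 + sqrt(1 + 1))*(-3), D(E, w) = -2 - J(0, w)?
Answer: -93 - 3*sqrt(2) ≈ -97.243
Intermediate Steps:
D(E, w) = -2 (D(E, w) = -2 - 1*0 = -2 + 0 = -2)
W = -9 - 3*sqrt(2) (W = (3 + sqrt(2))*(-3) = -9 - 3*sqrt(2) ≈ -13.243)
42*D(7, -8) + W = 42*(-2) + (-9 - 3*sqrt(2)) = -84 + (-9 - 3*sqrt(2)) = -93 - 3*sqrt(2)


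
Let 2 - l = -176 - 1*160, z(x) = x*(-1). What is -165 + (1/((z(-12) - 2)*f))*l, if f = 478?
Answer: -394181/2390 ≈ -164.93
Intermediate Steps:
z(x) = -x
l = 338 (l = 2 - (-176 - 1*160) = 2 - (-176 - 160) = 2 - 1*(-336) = 2 + 336 = 338)
-165 + (1/((z(-12) - 2)*f))*l = -165 + (1/(-1*(-12) - 2*478))*338 = -165 + ((1/478)/(12 - 2))*338 = -165 + ((1/478)/10)*338 = -165 + ((⅒)*(1/478))*338 = -165 + (1/4780)*338 = -165 + 169/2390 = -394181/2390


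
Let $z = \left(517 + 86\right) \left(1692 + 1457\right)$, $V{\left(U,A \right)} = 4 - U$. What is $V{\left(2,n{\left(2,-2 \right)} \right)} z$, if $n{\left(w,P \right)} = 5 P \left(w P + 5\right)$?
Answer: $3797694$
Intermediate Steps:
$n{\left(w,P \right)} = 5 P \left(5 + P w\right)$ ($n{\left(w,P \right)} = 5 P \left(P w + 5\right) = 5 P \left(5 + P w\right)$)
$z = 1898847$ ($z = 603 \cdot 3149 = 1898847$)
$V{\left(2,n{\left(2,-2 \right)} \right)} z = \left(4 - 2\right) 1898847 = 2 \cdot 1898847 = 3797694$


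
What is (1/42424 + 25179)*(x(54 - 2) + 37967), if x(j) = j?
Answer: 40611663770043/42424 ≈ 9.5728e+8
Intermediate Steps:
(1/42424 + 25179)*(x(54 - 2) + 37967) = (1/42424 + 25179)*((54 - 2) + 37967) = (1/42424 + 25179)*(52 + 37967) = (1068193897/42424)*38019 = 40611663770043/42424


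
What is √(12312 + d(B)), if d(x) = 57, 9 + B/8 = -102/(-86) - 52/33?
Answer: √12369 ≈ 111.22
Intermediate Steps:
B = -106592/1419 (B = -72 + 8*(-102/(-86) - 52/33) = -72 + 8*(-102*(-1/86) - 52*1/33) = -72 + 8*(51/43 - 52/33) = -72 + 8*(-553/1419) = -72 - 4424/1419 = -106592/1419 ≈ -75.118)
√(12312 + d(B)) = √(12312 + 57) = √12369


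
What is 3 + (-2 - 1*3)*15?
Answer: -72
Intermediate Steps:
3 + (-2 - 1*3)*15 = 3 + (-2 - 3)*15 = 3 - 5*15 = 3 - 75 = -72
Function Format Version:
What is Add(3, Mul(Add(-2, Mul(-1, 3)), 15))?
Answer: -72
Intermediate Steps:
Add(3, Mul(Add(-2, Mul(-1, 3)), 15)) = Add(3, Mul(Add(-2, -3), 15)) = Add(3, Mul(-5, 15)) = Add(3, -75) = -72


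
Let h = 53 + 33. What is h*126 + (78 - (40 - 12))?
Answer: 10886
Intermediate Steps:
h = 86
h*126 + (78 - (40 - 12)) = 86*126 + (78 - (40 - 12)) = 10836 + (78 - 1*28) = 10836 + (78 - 28) = 10836 + 50 = 10886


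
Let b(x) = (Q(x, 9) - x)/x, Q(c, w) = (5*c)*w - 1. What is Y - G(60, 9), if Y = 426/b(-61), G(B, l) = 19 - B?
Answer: 45357/895 ≈ 50.678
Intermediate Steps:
Q(c, w) = -1 + 5*c*w (Q(c, w) = 5*c*w - 1 = -1 + 5*c*w)
b(x) = (-1 + 44*x)/x (b(x) = ((-1 + 5*x*9) - x)/x = ((-1 + 45*x) - x)/x = (-1 + 44*x)/x)
Y = 8662/895 (Y = 426/(44 - 1/(-61)) = 426/(44 - 1*(-1/61)) = 426/(44 + 1/61) = 426/(2685/61) = 426*(61/2685) = 8662/895 ≈ 9.6782)
Y - G(60, 9) = 8662/895 - (19 - 1*60) = 8662/895 - (19 - 60) = 8662/895 - 1*(-41) = 8662/895 + 41 = 45357/895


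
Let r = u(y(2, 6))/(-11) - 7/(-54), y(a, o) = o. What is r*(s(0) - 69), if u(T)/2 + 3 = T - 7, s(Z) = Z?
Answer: -11707/198 ≈ -59.126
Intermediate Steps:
u(T) = -20 + 2*T (u(T) = -6 + 2*(T - 7) = -6 + 2*(-7 + T) = -6 + (-14 + 2*T) = -20 + 2*T)
r = 509/594 (r = (-20 + 2*6)/(-11) - 7/(-54) = (-20 + 12)*(-1/11) - 7*(-1/54) = -8*(-1/11) + 7/54 = 8/11 + 7/54 = 509/594 ≈ 0.85690)
r*(s(0) - 69) = 509*(0 - 69)/594 = (509/594)*(-69) = -11707/198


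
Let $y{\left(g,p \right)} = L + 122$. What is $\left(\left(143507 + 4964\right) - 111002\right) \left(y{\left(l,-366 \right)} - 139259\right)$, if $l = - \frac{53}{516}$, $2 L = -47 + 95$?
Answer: $-5212424997$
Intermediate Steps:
$L = 24$ ($L = \frac{-47 + 95}{2} = \frac{1}{2} \cdot 48 = 24$)
$l = - \frac{53}{516}$ ($l = \left(-53\right) \frac{1}{516} = - \frac{53}{516} \approx -0.10271$)
$y{\left(g,p \right)} = 146$ ($y{\left(g,p \right)} = 24 + 122 = 146$)
$\left(\left(143507 + 4964\right) - 111002\right) \left(y{\left(l,-366 \right)} - 139259\right) = \left(\left(143507 + 4964\right) - 111002\right) \left(146 - 139259\right) = \left(148471 - 111002\right) \left(-139113\right) = 37469 \left(-139113\right) = -5212424997$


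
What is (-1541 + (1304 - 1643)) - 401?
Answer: -2281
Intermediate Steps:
(-1541 + (1304 - 1643)) - 401 = (-1541 - 339) - 401 = -1880 - 401 = -2281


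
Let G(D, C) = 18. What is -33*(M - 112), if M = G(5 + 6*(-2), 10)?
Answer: 3102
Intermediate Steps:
M = 18
-33*(M - 112) = -33*(18 - 112) = -33*(-94) = 3102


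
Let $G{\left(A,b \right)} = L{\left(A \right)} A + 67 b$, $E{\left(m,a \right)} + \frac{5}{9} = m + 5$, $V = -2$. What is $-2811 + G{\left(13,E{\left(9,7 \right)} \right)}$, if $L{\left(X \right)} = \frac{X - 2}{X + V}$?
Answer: $- \frac{17075}{9} \approx -1897.2$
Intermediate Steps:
$E{\left(m,a \right)} = \frac{40}{9} + m$ ($E{\left(m,a \right)} = - \frac{5}{9} + \left(m + 5\right) = - \frac{5}{9} + \left(5 + m\right) = \frac{40}{9} + m$)
$L{\left(X \right)} = 1$ ($L{\left(X \right)} = \frac{X - 2}{X - 2} = \frac{-2 + X}{-2 + X} = 1$)
$G{\left(A,b \right)} = A + 67 b$ ($G{\left(A,b \right)} = 1 A + 67 b = A + 67 b$)
$-2811 + G{\left(13,E{\left(9,7 \right)} \right)} = -2811 + \left(13 + 67 \left(\frac{40}{9} + 9\right)\right) = -2811 + \left(13 + 67 \cdot \frac{121}{9}\right) = -2811 + \left(13 + \frac{8107}{9}\right) = -2811 + \frac{8224}{9} = - \frac{17075}{9}$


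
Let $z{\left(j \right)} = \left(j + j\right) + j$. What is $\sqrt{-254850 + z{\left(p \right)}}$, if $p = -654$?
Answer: $2 i \sqrt{64203} \approx 506.77 i$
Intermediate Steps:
$z{\left(j \right)} = 3 j$ ($z{\left(j \right)} = 2 j + j = 3 j$)
$\sqrt{-254850 + z{\left(p \right)}} = \sqrt{-254850 + 3 \left(-654\right)} = \sqrt{-254850 - 1962} = \sqrt{-256812} = 2 i \sqrt{64203}$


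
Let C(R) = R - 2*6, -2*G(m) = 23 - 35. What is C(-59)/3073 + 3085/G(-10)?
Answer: 9479779/18438 ≈ 514.14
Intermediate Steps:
G(m) = 6 (G(m) = -(23 - 35)/2 = -½*(-12) = 6)
C(R) = -12 + R (C(R) = R - 12 = -12 + R)
C(-59)/3073 + 3085/G(-10) = (-12 - 59)/3073 + 3085/6 = -71*1/3073 + 3085*(⅙) = -71/3073 + 3085/6 = 9479779/18438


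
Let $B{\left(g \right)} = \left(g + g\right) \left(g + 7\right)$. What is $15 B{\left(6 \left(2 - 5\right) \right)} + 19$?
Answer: $5959$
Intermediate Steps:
$B{\left(g \right)} = 2 g \left(7 + g\right)$
$15 B{\left(6 \left(2 - 5\right) \right)} + 19 = 15 \cdot 2 \cdot 6 \left(2 - 5\right) \left(7 + 6 \left(2 - 5\right)\right) + 19 = 15 \cdot 2 \cdot 6 \left(-3\right) \left(7 + 6 \left(-3\right)\right) + 19 = 15 \cdot 2 \left(-18\right) \left(7 - 18\right) + 19 = 15 \cdot 2 \left(-18\right) \left(-11\right) + 19 = 15 \cdot 396 + 19 = 5940 + 19 = 5959$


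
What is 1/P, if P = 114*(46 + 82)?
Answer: 1/14592 ≈ 6.8531e-5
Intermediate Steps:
P = 14592 (P = 114*128 = 14592)
1/P = 1/14592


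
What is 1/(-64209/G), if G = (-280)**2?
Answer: -78400/64209 ≈ -1.2210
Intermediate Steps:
G = 78400
1/(-64209/G) = 1/(-64209/78400) = -78400/64209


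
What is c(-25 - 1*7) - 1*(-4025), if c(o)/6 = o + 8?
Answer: 3881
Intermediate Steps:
c(o) = 48 + 6*o (c(o) = 6*(o + 8) = 6*(8 + o) = 48 + 6*o)
c(-25 - 1*7) - 1*(-4025) = (48 + 6*(-25 - 1*7)) - 1*(-4025) = (48 + 6*(-25 - 7)) + 4025 = (48 + 6*(-32)) + 4025 = (48 - 192) + 4025 = -144 + 4025 = 3881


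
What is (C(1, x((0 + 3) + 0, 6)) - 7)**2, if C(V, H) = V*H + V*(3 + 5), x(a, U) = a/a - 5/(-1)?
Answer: 49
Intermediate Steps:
x(a, U) = 6 (x(a, U) = 1 - 5*(-1) = 1 + 5 = 6)
C(V, H) = 8*V + H*V (C(V, H) = H*V + V*8 = H*V + 8*V = 8*V + H*V)
(C(1, x((0 + 3) + 0, 6)) - 7)**2 = (1*(8 + 6) - 7)**2 = (1*14 - 7)**2 = (14 - 7)**2 = 7**2 = 49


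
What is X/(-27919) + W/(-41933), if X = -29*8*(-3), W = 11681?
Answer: -355307207/1170727427 ≈ -0.30349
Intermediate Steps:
X = 696 (X = -232*(-3) = 696)
X/(-27919) + W/(-41933) = 696/(-27919) + 11681/(-41933) = 696*(-1/27919) + 11681*(-1/41933) = -696/27919 - 11681/41933 = -355307207/1170727427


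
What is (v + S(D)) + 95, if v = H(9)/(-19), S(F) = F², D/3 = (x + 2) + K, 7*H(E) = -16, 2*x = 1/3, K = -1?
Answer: 57121/532 ≈ 107.37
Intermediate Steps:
x = ⅙ (x = (½)/3 = (½)*(⅓) = ⅙ ≈ 0.16667)
H(E) = -16/7 (H(E) = (⅐)*(-16) = -16/7)
D = 7/2 (D = 3*((⅙ + 2) - 1) = 3*(13/6 - 1) = 3*(7/6) = 7/2 ≈ 3.5000)
v = 16/133 (v = -16/7/(-19) = -16/7*(-1/19) = 16/133 ≈ 0.12030)
(v + S(D)) + 95 = (16/133 + (7/2)²) + 95 = (16/133 + 49/4) + 95 = 6581/532 + 95 = 57121/532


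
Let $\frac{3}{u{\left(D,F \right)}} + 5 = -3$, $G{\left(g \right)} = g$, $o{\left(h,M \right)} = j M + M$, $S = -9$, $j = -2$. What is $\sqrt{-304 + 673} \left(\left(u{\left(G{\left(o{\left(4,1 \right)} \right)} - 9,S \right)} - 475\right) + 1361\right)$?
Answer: $\frac{21255 \sqrt{41}}{8} \approx 17012.0$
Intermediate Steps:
$o{\left(h,M \right)} = - M$ ($o{\left(h,M \right)} = - 2 M + M = - M$)
$u{\left(D,F \right)} = - \frac{3}{8}$ ($u{\left(D,F \right)} = \frac{3}{-5 - 3} = \frac{3}{-8} = 3 \left(- \frac{1}{8}\right) = - \frac{3}{8}$)
$\sqrt{-304 + 673} \left(\left(u{\left(G{\left(o{\left(4,1 \right)} \right)} - 9,S \right)} - 475\right) + 1361\right) = \sqrt{-304 + 673} \left(\left(- \frac{3}{8} - 475\right) + 1361\right) = \sqrt{369} \left(\left(- \frac{3}{8} - 475\right) + 1361\right) = 3 \sqrt{41} \left(- \frac{3803}{8} + 1361\right) = 3 \sqrt{41} \cdot \frac{7085}{8} = \frac{21255 \sqrt{41}}{8}$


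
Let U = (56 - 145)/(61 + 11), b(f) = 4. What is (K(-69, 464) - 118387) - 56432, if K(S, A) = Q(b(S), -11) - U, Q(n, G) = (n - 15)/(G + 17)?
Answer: -12587011/72 ≈ -1.7482e+5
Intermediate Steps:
U = -89/72 ≈ -1.2361
Q(n, G) = (-15 + n)/(17 + G)
K(S, A) = -43/72 (K(S, A) = (-15 + 4)/(17 - 11) - 1*(-89/72) = -11/6 + 89/72 = -43/72)
(K(-69, 464) - 118387) - 56432 = (-43/72 - 118387) - 56432 = -8523907/72 - 56432 = -12587011/72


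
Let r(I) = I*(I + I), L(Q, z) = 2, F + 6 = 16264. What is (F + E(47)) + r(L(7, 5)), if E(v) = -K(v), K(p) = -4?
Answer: 16270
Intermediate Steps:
F = 16258 (F = -6 + 16264 = 16258)
E(v) = 4 (E(v) = -1*(-4) = 4)
r(I) = 2*I² (r(I) = I*(2*I) = 2*I²)
(F + E(47)) + r(L(7, 5)) = (16258 + 4) + 2*2² = 16262 + 2*4 = 16262 + 8 = 16270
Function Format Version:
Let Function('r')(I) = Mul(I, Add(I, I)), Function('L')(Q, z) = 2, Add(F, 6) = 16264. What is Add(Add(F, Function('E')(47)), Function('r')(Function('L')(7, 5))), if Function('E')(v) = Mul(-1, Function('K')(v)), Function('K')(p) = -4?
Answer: 16270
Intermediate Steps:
F = 16258 (F = Add(-6, 16264) = 16258)
Function('E')(v) = 4 (Function('E')(v) = Mul(-1, -4) = 4)
Function('r')(I) = Mul(2, Pow(I, 2)) (Function('r')(I) = Mul(I, Mul(2, I)) = Mul(2, Pow(I, 2)))
Add(Add(F, Function('E')(47)), Function('r')(Function('L')(7, 5))) = Add(Add(16258, 4), Mul(2, Pow(2, 2))) = Add(16262, Mul(2, 4)) = Add(16262, 8) = 16270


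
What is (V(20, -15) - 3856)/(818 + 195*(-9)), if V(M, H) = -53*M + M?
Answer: 4896/937 ≈ 5.2252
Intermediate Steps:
V(M, H) = -52*M
(V(20, -15) - 3856)/(818 + 195*(-9)) = (-52*20 - 3856)/(818 + 195*(-9)) = (-1040 - 3856)/(818 - 1755) = -4896/(-937) = -4896*(-1/937) = 4896/937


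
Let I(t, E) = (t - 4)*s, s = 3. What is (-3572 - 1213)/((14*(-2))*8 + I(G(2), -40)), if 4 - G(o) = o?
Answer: 957/46 ≈ 20.804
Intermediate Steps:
G(o) = 4 - o
I(t, E) = -12 + 3*t (I(t, E) = (t - 4)*3 = (-4 + t)*3 = -12 + 3*t)
(-3572 - 1213)/((14*(-2))*8 + I(G(2), -40)) = (-3572 - 1213)/((14*(-2))*8 + (-12 + 3*(4 - 1*2))) = -4785/(-28*8 + (-12 + 3*(4 - 2))) = -4785/(-224 + (-12 + 3*2)) = -4785/(-224 + (-12 + 6)) = -4785/(-224 - 6) = -4785/(-230) = -4785*(-1/230) = 957/46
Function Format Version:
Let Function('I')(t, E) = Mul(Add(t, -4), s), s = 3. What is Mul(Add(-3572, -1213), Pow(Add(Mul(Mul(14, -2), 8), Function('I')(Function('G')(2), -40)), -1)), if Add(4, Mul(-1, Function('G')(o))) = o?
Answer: Rational(957, 46) ≈ 20.804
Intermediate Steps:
Function('G')(o) = Add(4, Mul(-1, o))
Function('I')(t, E) = Add(-12, Mul(3, t)) (Function('I')(t, E) = Mul(Add(t, -4), 3) = Mul(Add(-4, t), 3) = Add(-12, Mul(3, t)))
Mul(Add(-3572, -1213), Pow(Add(Mul(Mul(14, -2), 8), Function('I')(Function('G')(2), -40)), -1)) = Mul(Add(-3572, -1213), Pow(Add(Mul(Mul(14, -2), 8), Add(-12, Mul(3, Add(4, Mul(-1, 2))))), -1)) = Mul(-4785, Pow(Add(Mul(-28, 8), Add(-12, Mul(3, Add(4, -2)))), -1)) = Mul(-4785, Pow(Add(-224, Add(-12, Mul(3, 2))), -1)) = Mul(-4785, Pow(Add(-224, Add(-12, 6)), -1)) = Mul(-4785, Pow(Add(-224, -6), -1)) = Mul(-4785, Pow(-230, -1)) = Mul(-4785, Rational(-1, 230)) = Rational(957, 46)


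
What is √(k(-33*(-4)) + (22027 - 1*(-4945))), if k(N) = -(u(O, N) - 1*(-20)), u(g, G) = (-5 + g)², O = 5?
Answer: 2*√6738 ≈ 164.17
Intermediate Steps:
k(N) = -20 (k(N) = -((-5 + 5)² - 1*(-20)) = -(0² + 20) = -(0 + 20) = -1*20 = -20)
√(k(-33*(-4)) + (22027 - 1*(-4945))) = √(-20 + (22027 - 1*(-4945))) = √(-20 + (22027 + 4945)) = √(-20 + 26972) = √26952 = 2*√6738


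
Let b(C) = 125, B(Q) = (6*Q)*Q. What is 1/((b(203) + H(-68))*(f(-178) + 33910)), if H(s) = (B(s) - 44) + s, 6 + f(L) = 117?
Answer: 1/944320897 ≈ 1.0590e-9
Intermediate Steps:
f(L) = 111 (f(L) = -6 + 117 = 111)
B(Q) = 6*Q**2
H(s) = -44 + s + 6*s**2 (H(s) = (6*s**2 - 44) + s = (-44 + 6*s**2) + s = -44 + s + 6*s**2)
1/((b(203) + H(-68))*(f(-178) + 33910)) = 1/((125 + (-44 - 68 + 6*(-68)**2))*(111 + 33910)) = 1/((125 + (-44 - 68 + 6*4624))*34021) = 1/((125 + (-44 - 68 + 27744))*34021) = 1/((125 + 27632)*34021) = 1/(27757*34021) = 1/944320897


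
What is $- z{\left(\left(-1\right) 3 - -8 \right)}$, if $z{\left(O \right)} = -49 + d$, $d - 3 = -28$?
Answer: $74$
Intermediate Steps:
$d = -25$ ($d = 3 - 28 = -25$)
$z{\left(O \right)} = -74$ ($z{\left(O \right)} = -49 - 25 = -74$)
$- z{\left(\left(-1\right) 3 - -8 \right)} = \left(-1\right) \left(-74\right) = 74$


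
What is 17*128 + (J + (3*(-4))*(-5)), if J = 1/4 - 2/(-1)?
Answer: 8953/4 ≈ 2238.3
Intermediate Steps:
J = 9/4 (J = 1*(¼) - 2*(-1) = ¼ + 2 = 9/4 ≈ 2.2500)
17*128 + (J + (3*(-4))*(-5)) = 17*128 + (9/4 + (3*(-4))*(-5)) = 2176 + (9/4 - 12*(-5)) = 2176 + (9/4 + 60) = 2176 + 249/4 = 8953/4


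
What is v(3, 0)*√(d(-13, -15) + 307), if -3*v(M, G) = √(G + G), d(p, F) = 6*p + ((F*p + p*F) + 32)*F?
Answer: 0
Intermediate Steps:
d(p, F) = 6*p + F*(32 + 2*F*p) (d(p, F) = 6*p + ((F*p + F*p) + 32)*F = 6*p + (2*F*p + 32)*F = 6*p + (32 + 2*F*p)*F = 6*p + F*(32 + 2*F*p))
v(M, G) = -√2*√G/3 (v(M, G) = -√(G + G)/3 = -√2*√G/3)
v(3, 0)*√(d(-13, -15) + 307) = (-√2*√0/3)*√((6*(-13) + 32*(-15) + 2*(-13)*(-15)²) + 307) = (-⅓*√2*0)*√((-78 - 480 + 2*(-13)*225) + 307) = 0*√((-78 - 480 - 5850) + 307) = 0*√(-6408 + 307) = 0*√(-6101) = 0*(I*√6101) = 0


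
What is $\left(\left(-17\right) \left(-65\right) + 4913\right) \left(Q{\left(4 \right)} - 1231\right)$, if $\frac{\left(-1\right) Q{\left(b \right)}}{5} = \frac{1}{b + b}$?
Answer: $- \frac{29647677}{4} \approx -7.4119 \cdot 10^{6}$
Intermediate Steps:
$Q{\left(b \right)} = - \frac{5}{2 b}$ ($Q{\left(b \right)} = - \frac{5}{b + b} = - \frac{5}{2 b}$)
$\left(\left(-17\right) \left(-65\right) + 4913\right) \left(Q{\left(4 \right)} - 1231\right) = \left(\left(-17\right) \left(-65\right) + 4913\right) \left(- \frac{5}{2 \cdot 4} - 1231\right) = \left(1105 + 4913\right) \left(\left(- \frac{5}{2}\right) \frac{1}{4} - 1231\right) = 6018 \left(- \frac{5}{8} - 1231\right) = 6018 \left(- \frac{9853}{8}\right) = - \frac{29647677}{4}$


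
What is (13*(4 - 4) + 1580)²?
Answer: 2496400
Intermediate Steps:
(13*(4 - 4) + 1580)² = (13*0 + 1580)² = (0 + 1580)² = 1580² = 2496400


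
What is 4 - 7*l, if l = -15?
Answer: 109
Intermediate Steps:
4 - 7*l = 4 - 7*(-15) = 4 + 105 = 109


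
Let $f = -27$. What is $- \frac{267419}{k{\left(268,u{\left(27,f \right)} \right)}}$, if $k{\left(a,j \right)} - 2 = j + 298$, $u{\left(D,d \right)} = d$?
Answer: $- \frac{267419}{273} \approx -979.56$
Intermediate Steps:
$k{\left(a,j \right)} = 300 + j$ ($k{\left(a,j \right)} = 2 + \left(j + 298\right) = 2 + \left(298 + j\right) = 300 + j$)
$- \frac{267419}{k{\left(268,u{\left(27,f \right)} \right)}} = - \frac{267419}{300 - 27} = - \frac{267419}{273}$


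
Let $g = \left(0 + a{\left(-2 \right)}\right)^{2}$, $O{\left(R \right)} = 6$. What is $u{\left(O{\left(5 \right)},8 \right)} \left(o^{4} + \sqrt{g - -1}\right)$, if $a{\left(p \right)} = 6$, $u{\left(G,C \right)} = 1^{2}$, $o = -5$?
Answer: $625 + \sqrt{37} \approx 631.08$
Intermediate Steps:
$u{\left(G,C \right)} = 1$
$g = 36$ ($g = \left(0 + 6\right)^{2} = 6^{2} = 36$)
$u{\left(O{\left(5 \right)},8 \right)} \left(o^{4} + \sqrt{g - -1}\right) = 1 \left(\left(-5\right)^{4} + \sqrt{36 - -1}\right) = 1 \left(625 + \sqrt{36 + 1}\right) = 1 \left(625 + \sqrt{37}\right) = 625 + \sqrt{37}$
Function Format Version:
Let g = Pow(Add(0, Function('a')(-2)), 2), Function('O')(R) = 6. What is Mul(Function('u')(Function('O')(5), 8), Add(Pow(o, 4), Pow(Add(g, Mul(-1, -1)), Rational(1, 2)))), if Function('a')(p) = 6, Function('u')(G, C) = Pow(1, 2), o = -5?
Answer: Add(625, Pow(37, Rational(1, 2))) ≈ 631.08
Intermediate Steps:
Function('u')(G, C) = 1
g = 36 (g = Pow(Add(0, 6), 2) = Pow(6, 2) = 36)
Mul(Function('u')(Function('O')(5), 8), Add(Pow(o, 4), Pow(Add(g, Mul(-1, -1)), Rational(1, 2)))) = Mul(1, Add(Pow(-5, 4), Pow(Add(36, Mul(-1, -1)), Rational(1, 2)))) = Mul(1, Add(625, Pow(Add(36, 1), Rational(1, 2)))) = Mul(1, Add(625, Pow(37, Rational(1, 2)))) = Add(625, Pow(37, Rational(1, 2)))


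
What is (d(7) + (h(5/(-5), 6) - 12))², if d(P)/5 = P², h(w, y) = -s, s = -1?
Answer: 54756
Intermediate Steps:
h(w, y) = 1 (h(w, y) = -1*(-1) = 1)
d(P) = 5*P²
(d(7) + (h(5/(-5), 6) - 12))² = (5*7² + (1 - 12))² = (5*49 - 11)² = (245 - 11)² = 234² = 54756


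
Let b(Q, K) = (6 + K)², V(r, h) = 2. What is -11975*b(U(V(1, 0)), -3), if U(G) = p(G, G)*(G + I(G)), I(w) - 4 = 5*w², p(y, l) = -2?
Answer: -107775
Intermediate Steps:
I(w) = 4 + 5*w²
U(G) = -8 - 10*G² - 2*G (U(G) = -2*(G + (4 + 5*G²)) = -2*(4 + G + 5*G²) = -8 - 10*G² - 2*G)
-11975*b(U(V(1, 0)), -3) = -11975*(6 - 3)² = -11975*3² = -11975*9 = -107775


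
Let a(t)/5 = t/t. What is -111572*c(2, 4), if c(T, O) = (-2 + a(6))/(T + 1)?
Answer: -111572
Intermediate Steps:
a(t) = 5 (a(t) = 5*(t/t) = 5*1 = 5)
c(T, O) = 3/(1 + T) (c(T, O) = (-2 + 5)/(T + 1) = 3/(1 + T))
-111572*c(2, 4) = -334716/(1 + 2) = -334716/3 = -111572*1 = -111572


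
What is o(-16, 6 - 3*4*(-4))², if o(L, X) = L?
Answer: 256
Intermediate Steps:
o(-16, 6 - 3*4*(-4))² = (-16)² = 256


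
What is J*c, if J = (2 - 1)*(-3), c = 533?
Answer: -1599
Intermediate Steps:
J = -3 (J = 1*(-3) = -3)
J*c = -3*533 = -1599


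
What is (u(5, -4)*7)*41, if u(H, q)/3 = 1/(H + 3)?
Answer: 861/8 ≈ 107.63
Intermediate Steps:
u(H, q) = 3/(3 + H) (u(H, q) = 3/(H + 3) = 3/(3 + H))
(u(5, -4)*7)*41 = ((3/(3 + 5))*7)*41 = ((3/8)*7)*41 = (21/8)*41 = 861/8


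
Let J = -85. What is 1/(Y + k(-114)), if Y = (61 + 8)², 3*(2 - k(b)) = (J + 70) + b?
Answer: 1/4806 ≈ 0.00020807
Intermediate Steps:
k(b) = 7 - b/3 (k(b) = 2 - ((-85 + 70) + b)/3 = 2 - (-15 + b)/3 = 2 + (5 - b/3) = 7 - b/3)
Y = 4761 (Y = 69² = 4761)
1/(Y + k(-114)) = 1/(4761 + (7 - ⅓*(-114))) = 1/(4761 + (7 + 38)) = 1/(4761 + 45) = 1/4806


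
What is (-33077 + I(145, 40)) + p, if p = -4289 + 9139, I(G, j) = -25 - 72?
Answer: -28324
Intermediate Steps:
I(G, j) = -97
p = 4850
(-33077 + I(145, 40)) + p = (-33077 - 97) + 4850 = -33174 + 4850 = -28324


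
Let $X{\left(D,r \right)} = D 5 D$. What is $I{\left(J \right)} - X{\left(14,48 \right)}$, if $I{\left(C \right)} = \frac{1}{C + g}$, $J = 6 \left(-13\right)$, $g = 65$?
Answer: $- \frac{12741}{13} \approx -980.08$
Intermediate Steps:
$J = -78$
$X{\left(D,r \right)} = 5 D^{2}$ ($X{\left(D,r \right)} = 5 D D = 5 D^{2}$)
$I{\left(C \right)} = \frac{1}{65 + C}$ ($I{\left(C \right)} = \frac{1}{C + 65} = \frac{1}{65 + C}$)
$I{\left(J \right)} - X{\left(14,48 \right)} = \frac{1}{65 - 78} - 5 \cdot 14^{2} = \frac{1}{-13} - 5 \cdot 196 = - \frac{1}{13} - 980 = - \frac{12741}{13}$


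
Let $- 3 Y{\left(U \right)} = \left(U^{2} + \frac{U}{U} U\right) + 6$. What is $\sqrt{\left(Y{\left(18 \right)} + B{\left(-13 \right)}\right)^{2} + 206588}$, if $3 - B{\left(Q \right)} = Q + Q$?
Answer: $\sqrt{214157} \approx 462.77$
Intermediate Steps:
$Y{\left(U \right)} = -2 - \frac{U}{3} - \frac{U^{2}}{3}$ ($Y{\left(U \right)} = - \frac{\left(U^{2} + \frac{U}{U} U\right) + 6}{3} = - \frac{\left(U^{2} + 1 U\right) + 6}{3} = - \frac{\left(U^{2} + U\right) + 6}{3} = - \frac{\left(U + U^{2}\right) + 6}{3} = - \frac{6 + U + U^{2}}{3} = -2 - \frac{U}{3} - \frac{U^{2}}{3}$)
$B{\left(Q \right)} = 3 - 2 Q$ ($B{\left(Q \right)} = 3 - \left(Q + Q\right) = 3 - 2 Q$)
$\sqrt{\left(Y{\left(18 \right)} + B{\left(-13 \right)}\right)^{2} + 206588} = \sqrt{\left(\left(-2 - 6 - \frac{18^{2}}{3}\right) + \left(3 - -26\right)\right)^{2} + 206588} = \sqrt{\left(\left(-2 - 6 - 108\right) + \left(3 + 26\right)\right)^{2} + 206588} = \sqrt{\left(\left(-2 - 6 - 108\right) + 29\right)^{2} + 206588} = \sqrt{\left(-116 + 29\right)^{2} + 206588} = \sqrt{\left(-87\right)^{2} + 206588} = \sqrt{7569 + 206588} = \sqrt{214157}$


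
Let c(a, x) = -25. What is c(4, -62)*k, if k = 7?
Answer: -175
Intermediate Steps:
c(4, -62)*k = -25*7 = -175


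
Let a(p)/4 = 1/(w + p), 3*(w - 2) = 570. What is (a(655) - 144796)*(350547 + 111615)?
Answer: -56680568133696/847 ≈ -6.6919e+10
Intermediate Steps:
w = 192 (w = 2 + (1/3)*570 = 2 + 190 = 192)
a(p) = 4/(192 + p)
(a(655) - 144796)*(350547 + 111615) = (4/(192 + 655) - 144796)*(350547 + 111615) = (4/847 - 144796)*462162 = -122642208/847*462162 = -56680568133696/847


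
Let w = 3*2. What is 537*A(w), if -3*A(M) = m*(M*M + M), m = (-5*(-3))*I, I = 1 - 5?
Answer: 451080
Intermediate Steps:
I = -4
w = 6
m = -60 (m = -5*(-3)*(-4) = 15*(-4) = -60)
A(M) = 20*M + 20*M**2 (A(M) = -(-20)*(M*M + M) = -(-20)*(M**2 + M) = -(-20)*(M + M**2) = -(-60*M - 60*M**2)/3 = 20*M + 20*M**2)
537*A(w) = 537*(20*6*(1 + 6)) = 537*(20*6*7) = 537*840 = 451080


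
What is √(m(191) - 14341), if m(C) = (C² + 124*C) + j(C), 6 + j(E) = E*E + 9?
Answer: 38*√57 ≈ 286.89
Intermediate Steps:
j(E) = 3 + E² (j(E) = -6 + (E*E + 9) = -6 + (E² + 9) = -6 + (9 + E²) = 3 + E²)
m(C) = 3 + 2*C² + 124*C (m(C) = (C² + 124*C) + (3 + C²) = 3 + 2*C² + 124*C)
√(m(191) - 14341) = √((3 + 2*191² + 124*191) - 14341) = √((3 + 2*36481 + 23684) - 14341) = √((3 + 72962 + 23684) - 14341) = √(96649 - 14341) = √82308 = 38*√57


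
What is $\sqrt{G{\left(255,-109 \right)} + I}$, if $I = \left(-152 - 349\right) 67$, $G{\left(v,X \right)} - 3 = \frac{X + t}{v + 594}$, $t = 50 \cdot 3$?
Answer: $\frac{i \sqrt{24192929955}}{849} \approx 183.2 i$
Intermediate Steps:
$t = 150$
$G{\left(v,X \right)} = 3 + \frac{150 + X}{594 + v}$ ($G{\left(v,X \right)} = 3 + \frac{X + 150}{v + 594} = 3 + \frac{150 + X}{594 + v}$)
$I = -33567$ ($I = \left(-501\right) 67 = -33567$)
$\sqrt{G{\left(255,-109 \right)} + I} = \sqrt{\frac{1932 - 109 + 3 \cdot 255}{594 + 255} - 33567} = \sqrt{\frac{1932 - 109 + 765}{849} - 33567} = \sqrt{\frac{1}{849} \cdot 2588 - 33567} = \sqrt{\frac{2588}{849} - 33567} = \sqrt{- \frac{28495795}{849}} = \frac{i \sqrt{24192929955}}{849}$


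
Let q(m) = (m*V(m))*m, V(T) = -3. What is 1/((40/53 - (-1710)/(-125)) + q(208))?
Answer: -1325/171991526 ≈ -7.7039e-6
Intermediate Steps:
q(m) = -3*m² (q(m) = (m*(-3))*m = (-3*m)*m = -3*m²)
1/((40/53 - (-1710)/(-125)) + q(208)) = 1/((40/53 - (-1710)/(-125)) - 3*208²) = 1/((40*(1/53) - (-1710)*(-1)/125) - 3*43264) = 1/((40/53 - 114*3/25) - 129792) = 1/((40/53 - 342/25) - 129792) = 1/(-17126/1325 - 129792) = 1/(-171991526/1325) = -1325/171991526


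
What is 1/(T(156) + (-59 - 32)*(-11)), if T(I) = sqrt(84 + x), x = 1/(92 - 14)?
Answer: 78078/78149525 - sqrt(511134)/78149525 ≈ 0.00098994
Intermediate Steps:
x = 1/78 ≈ 0.012821
T(I) = sqrt(511134)/78 (T(I) = sqrt(84 + 1/78) = sqrt(6553/78) = sqrt(511134)/78)
1/(T(156) + (-59 - 32)*(-11)) = 1/(sqrt(511134)/78 + (-59 - 32)*(-11)) = 1/(sqrt(511134)/78 - 91*(-11)) = 1/(sqrt(511134)/78 + 1001) = 1/(1001 + sqrt(511134)/78)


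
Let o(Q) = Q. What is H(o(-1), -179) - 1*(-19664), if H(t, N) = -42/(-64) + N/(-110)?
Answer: 34612659/1760 ≈ 19666.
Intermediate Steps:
H(t, N) = 21/32 - N/110 (H(t, N) = -42*(-1/64) + N*(-1/110) = 21/32 - N/110)
H(o(-1), -179) - 1*(-19664) = (21/32 - 1/110*(-179)) - 1*(-19664) = (21/32 + 179/110) + 19664 = 4019/1760 + 19664 = 34612659/1760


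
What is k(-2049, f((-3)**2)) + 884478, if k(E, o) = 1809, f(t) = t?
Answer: 886287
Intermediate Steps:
k(-2049, f((-3)**2)) + 884478 = 1809 + 884478 = 886287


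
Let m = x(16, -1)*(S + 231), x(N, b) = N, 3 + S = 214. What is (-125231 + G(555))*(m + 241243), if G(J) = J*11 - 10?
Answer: -29583255840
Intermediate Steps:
S = 211 (S = -3 + 214 = 211)
G(J) = -10 + 11*J (G(J) = 11*J - 10 = -10 + 11*J)
m = 7072 (m = 16*(211 + 231) = 16*442 = 7072)
(-125231 + G(555))*(m + 241243) = (-125231 + (-10 + 11*555))*(7072 + 241243) = (-125231 + (-10 + 6105))*248315 = (-125231 + 6095)*248315 = -119136*248315 = -29583255840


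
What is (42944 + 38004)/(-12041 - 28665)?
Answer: -40474/20353 ≈ -1.9886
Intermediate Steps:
(42944 + 38004)/(-12041 - 28665) = 80948/(-40706) = 80948*(-1/40706) = -40474/20353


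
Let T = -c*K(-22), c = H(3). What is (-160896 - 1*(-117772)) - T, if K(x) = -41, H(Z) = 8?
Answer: -43452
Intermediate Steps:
c = 8
T = 328 (T = -8*(-41) = -1*(-328) = 328)
(-160896 - 1*(-117772)) - T = (-160896 - 1*(-117772)) - 1*328 = (-160896 + 117772) - 328 = -43124 - 328 = -43452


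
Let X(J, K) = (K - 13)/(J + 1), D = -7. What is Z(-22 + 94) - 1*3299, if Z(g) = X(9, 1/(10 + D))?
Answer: -49504/15 ≈ -3300.3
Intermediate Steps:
X(J, K) = (-13 + K)/(1 + J)
Z(g) = -19/15 (Z(g) = (-13 + 1/(10 - 7))/(1 + 9) = (-13 + 1/3)/10 = (-13 + ⅓)/10 = (⅒)*(-38/3) = -19/15)
Z(-22 + 94) - 1*3299 = -19/15 - 1*3299 = -19/15 - 3299 = -49504/15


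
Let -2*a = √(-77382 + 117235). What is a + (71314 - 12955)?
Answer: 58359 - √39853/2 ≈ 58259.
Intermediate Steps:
a = -√39853/2 (a = -√(-77382 + 117235)/2 = -√39853/2 ≈ -99.816)
a + (71314 - 12955) = -√39853/2 + (71314 - 12955) = -√39853/2 + 58359 = 58359 - √39853/2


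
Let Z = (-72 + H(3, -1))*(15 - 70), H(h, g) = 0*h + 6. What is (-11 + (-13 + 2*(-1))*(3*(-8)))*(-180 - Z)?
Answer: -1329690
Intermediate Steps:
H(h, g) = 6 (H(h, g) = 0 + 6 = 6)
Z = 3630 (Z = (-72 + 6)*(15 - 70) = -66*(-55) = 3630)
(-11 + (-13 + 2*(-1))*(3*(-8)))*(-180 - Z) = (-11 + (-13 + 2*(-1))*(3*(-8)))*(-180 - 1*3630) = (-11 + (-13 - 2)*(-24))*(-180 - 3630) = (-11 - 15*(-24))*(-3810) = (-11 + 360)*(-3810) = 349*(-3810) = -1329690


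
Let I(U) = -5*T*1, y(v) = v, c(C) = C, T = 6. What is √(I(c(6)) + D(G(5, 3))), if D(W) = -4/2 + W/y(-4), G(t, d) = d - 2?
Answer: I*√129/2 ≈ 5.6789*I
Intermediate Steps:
G(t, d) = -2 + d
I(U) = -30 (I(U) = -5*6*1 = -30*1 = -30)
D(W) = -2 - W/4 (D(W) = -4/2 + W/(-4) = -4*½ + W*(-¼) = -2 - W/4)
√(I(c(6)) + D(G(5, 3))) = √(-30 + (-2 - (-2 + 3)/4)) = √(-30 + (-2 - ¼*1)) = √(-30 + (-2 - ¼)) = √(-30 - 9/4) = √(-129/4) = I*√129/2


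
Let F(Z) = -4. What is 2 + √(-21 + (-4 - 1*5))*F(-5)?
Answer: 2 - 4*I*√30 ≈ 2.0 - 21.909*I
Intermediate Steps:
2 + √(-21 + (-4 - 1*5))*F(-5) = 2 + √(-21 + (-4 - 1*5))*(-4) = 2 + √(-21 + (-4 - 5))*(-4) = 2 + √(-21 - 9)*(-4) = 2 + √(-30)*(-4) = 2 + (I*√30)*(-4) = 2 - 4*I*√30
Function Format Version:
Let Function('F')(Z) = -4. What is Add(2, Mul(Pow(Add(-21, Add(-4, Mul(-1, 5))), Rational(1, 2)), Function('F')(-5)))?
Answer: Add(2, Mul(-4, I, Pow(30, Rational(1, 2)))) ≈ Add(2.0000, Mul(-21.909, I))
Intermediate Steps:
Add(2, Mul(Pow(Add(-21, Add(-4, Mul(-1, 5))), Rational(1, 2)), Function('F')(-5))) = Add(2, Mul(Pow(Add(-21, Add(-4, Mul(-1, 5))), Rational(1, 2)), -4)) = Add(2, Mul(Pow(Add(-21, Add(-4, -5)), Rational(1, 2)), -4)) = Add(2, Mul(Pow(Add(-21, -9), Rational(1, 2)), -4)) = Add(2, Mul(Pow(-30, Rational(1, 2)), -4)) = Add(2, Mul(Mul(I, Pow(30, Rational(1, 2))), -4)) = Add(2, Mul(-4, I, Pow(30, Rational(1, 2))))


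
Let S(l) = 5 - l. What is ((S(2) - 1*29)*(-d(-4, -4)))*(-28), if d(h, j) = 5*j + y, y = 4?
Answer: 11648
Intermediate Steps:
d(h, j) = 4 + 5*j (d(h, j) = 5*j + 4 = 4 + 5*j)
((S(2) - 1*29)*(-d(-4, -4)))*(-28) = (((5 - 1*2) - 1*29)*(-(4 + 5*(-4))))*(-28) = (((5 - 2) - 29)*(-(4 - 20)))*(-28) = ((3 - 29)*(-1*(-16)))*(-28) = -26*16*(-28) = -416*(-28) = 11648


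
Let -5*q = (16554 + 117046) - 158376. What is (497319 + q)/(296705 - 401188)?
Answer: -2511371/522415 ≈ -4.8072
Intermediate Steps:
q = 24776/5 (q = -((16554 + 117046) - 158376)/5 = -(133600 - 158376)/5 = -⅕*(-24776) = 24776/5 ≈ 4955.2)
(497319 + q)/(296705 - 401188) = (497319 + 24776/5)/(296705 - 401188) = (2511371/5)/(-104483) = (2511371/5)*(-1/104483) = -2511371/522415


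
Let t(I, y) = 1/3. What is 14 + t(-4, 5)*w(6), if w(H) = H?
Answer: 16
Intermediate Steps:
t(I, y) = ⅓
14 + t(-4, 5)*w(6) = 14 + (⅓)*6 = 14 + 2 = 16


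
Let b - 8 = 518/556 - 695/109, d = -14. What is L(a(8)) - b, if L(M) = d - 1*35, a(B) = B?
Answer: -1562235/30302 ≈ -51.555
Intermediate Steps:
L(M) = -49 (L(M) = -14 - 1*35 = -14 - 35 = -49)
b = 77437/30302 (b = 8 + (518/556 - 695/109) = 8 + (518*(1/556) - 695*1/109) = 8 + (259/278 - 695/109) = 8 - 164979/30302 = 77437/30302 ≈ 2.5555)
L(a(8)) - b = -49 - 1*77437/30302 = -49 - 77437/30302 = -1562235/30302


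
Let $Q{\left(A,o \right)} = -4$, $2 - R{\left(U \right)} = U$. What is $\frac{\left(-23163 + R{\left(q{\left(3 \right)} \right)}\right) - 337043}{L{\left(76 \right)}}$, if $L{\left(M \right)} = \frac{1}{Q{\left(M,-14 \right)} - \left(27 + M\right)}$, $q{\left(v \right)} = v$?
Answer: $38542149$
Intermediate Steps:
$R{\left(U \right)} = 2 - U$
$L{\left(M \right)} = \frac{1}{-31 - M}$ ($L{\left(M \right)} = \frac{1}{-4 - \left(27 + M\right)} = \frac{1}{-31 - M}$)
$\frac{\left(-23163 + R{\left(q{\left(3 \right)} \right)}\right) - 337043}{L{\left(76 \right)}} = \frac{\left(-23163 + \left(2 - 3\right)\right) - 337043}{\left(-1\right) \frac{1}{31 + 76}} = \frac{\left(-23163 + \left(2 - 3\right)\right) - 337043}{\left(-1\right) \frac{1}{107}} = \frac{\left(-23163 - 1\right) - 337043}{\left(-1\right) \frac{1}{107}} = \frac{-23164 - 337043}{- \frac{1}{107}} = \left(-360207\right) \left(-107\right) = 38542149$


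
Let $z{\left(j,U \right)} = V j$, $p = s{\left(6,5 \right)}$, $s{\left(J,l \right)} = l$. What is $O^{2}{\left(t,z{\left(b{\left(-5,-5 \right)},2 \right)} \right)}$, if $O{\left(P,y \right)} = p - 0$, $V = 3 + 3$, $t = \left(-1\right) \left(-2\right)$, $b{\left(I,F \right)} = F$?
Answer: $25$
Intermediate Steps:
$t = 2$
$V = 6$
$p = 5$
$z{\left(j,U \right)} = 6 j$
$O{\left(P,y \right)} = 5$ ($O{\left(P,y \right)} = 5 - 0 = 5 + 0 = 5$)
$O^{2}{\left(t,z{\left(b{\left(-5,-5 \right)},2 \right)} \right)} = 5^{2} = 25$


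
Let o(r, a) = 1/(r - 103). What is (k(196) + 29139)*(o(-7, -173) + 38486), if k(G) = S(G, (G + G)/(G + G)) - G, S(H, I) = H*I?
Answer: 11214432891/10 ≈ 1.1214e+9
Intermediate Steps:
o(r, a) = 1/(-103 + r)
k(G) = 0 (k(G) = G*((G + G)/(G + G)) - G = G*((2*G)/((2*G))) - G = G*((2*G)*(1/(2*G))) - G = G*1 - G = G - G = 0)
(k(196) + 29139)*(o(-7, -173) + 38486) = (0 + 29139)*(1/(-103 - 7) + 38486) = 29139*(1/(-110) + 38486) = 29139*(-1/110 + 38486) = 29139*(4233459/110) = 11214432891/10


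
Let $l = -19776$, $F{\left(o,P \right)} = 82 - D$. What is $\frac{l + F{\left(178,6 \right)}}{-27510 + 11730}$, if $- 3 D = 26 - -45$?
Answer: $\frac{59011}{47340} \approx 1.2465$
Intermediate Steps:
$D = - \frac{71}{3}$ ($D = - \frac{26 - -45}{3} = - \frac{26 + 45}{3} = \left(- \frac{1}{3}\right) 71 = - \frac{71}{3} \approx -23.667$)
$F{\left(o,P \right)} = \frac{317}{3}$ ($F{\left(o,P \right)} = 82 - - \frac{71}{3} = 82 + \frac{71}{3} = \frac{317}{3}$)
$\frac{l + F{\left(178,6 \right)}}{-27510 + 11730} = \frac{-19776 + \frac{317}{3}}{-27510 + 11730} = - \frac{59011}{3 \left(-15780\right)} = \left(- \frac{59011}{3}\right) \left(- \frac{1}{15780}\right) = \frac{59011}{47340}$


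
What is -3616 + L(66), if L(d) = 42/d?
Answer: -39769/11 ≈ -3615.4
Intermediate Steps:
-3616 + L(66) = -3616 + 42/66 = -3616 + 42*(1/66) = -3616 + 7/11 = -39769/11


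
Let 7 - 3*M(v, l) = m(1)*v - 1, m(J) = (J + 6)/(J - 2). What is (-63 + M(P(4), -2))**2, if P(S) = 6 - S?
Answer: 27889/9 ≈ 3098.8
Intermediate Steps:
m(J) = (6 + J)/(-2 + J)
M(v, l) = 8/3 + 7*v/3 (M(v, l) = 7/3 - (((6 + 1)/(-2 + 1))*v - 1)/3 = 7/3 - ((7/(-1))*v - 1)/3 = 7/3 - ((-1*7)*v - 1)/3 = 7/3 - (-7*v - 1)/3 = 7/3 - (-1 - 7*v)/3 = 7/3 + (1/3 + 7*v/3) = 8/3 + 7*v/3)
(-63 + M(P(4), -2))**2 = (-63 + (8/3 + 7*(6 - 1*4)/3))**2 = (-63 + (8/3 + 7*(6 - 4)/3))**2 = (-63 + (8/3 + (7/3)*2))**2 = (-63 + (8/3 + 14/3))**2 = (-63 + 22/3)**2 = (-167/3)**2 = 27889/9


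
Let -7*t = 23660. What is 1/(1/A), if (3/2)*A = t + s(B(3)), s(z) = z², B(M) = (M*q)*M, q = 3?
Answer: -5302/3 ≈ -1767.3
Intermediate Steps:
t = -3380 (t = -⅐*23660 = -3380)
B(M) = 3*M² (B(M) = (M*3)*M = (3*M)*M = 3*M²)
A = -5302/3 (A = 2*(-3380 + (3*3²)²)/3 = 2*(-3380 + (3*9)²)/3 = 2*(-3380 + 27²)/3 = 2*(-3380 + 729)/3 = (⅔)*(-2651) = -5302/3 ≈ -1767.3)
1/(1/A) = 1/(1/(-5302/3)) = 1/(-3/5302) = -5302/3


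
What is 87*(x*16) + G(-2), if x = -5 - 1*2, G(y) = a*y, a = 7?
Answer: -9758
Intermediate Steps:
G(y) = 7*y
x = -7 (x = -5 - 2 = -7)
87*(x*16) + G(-2) = 87*(-7*16) + 7*(-2) = 87*(-112) - 14 = -9744 - 14 = -9758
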